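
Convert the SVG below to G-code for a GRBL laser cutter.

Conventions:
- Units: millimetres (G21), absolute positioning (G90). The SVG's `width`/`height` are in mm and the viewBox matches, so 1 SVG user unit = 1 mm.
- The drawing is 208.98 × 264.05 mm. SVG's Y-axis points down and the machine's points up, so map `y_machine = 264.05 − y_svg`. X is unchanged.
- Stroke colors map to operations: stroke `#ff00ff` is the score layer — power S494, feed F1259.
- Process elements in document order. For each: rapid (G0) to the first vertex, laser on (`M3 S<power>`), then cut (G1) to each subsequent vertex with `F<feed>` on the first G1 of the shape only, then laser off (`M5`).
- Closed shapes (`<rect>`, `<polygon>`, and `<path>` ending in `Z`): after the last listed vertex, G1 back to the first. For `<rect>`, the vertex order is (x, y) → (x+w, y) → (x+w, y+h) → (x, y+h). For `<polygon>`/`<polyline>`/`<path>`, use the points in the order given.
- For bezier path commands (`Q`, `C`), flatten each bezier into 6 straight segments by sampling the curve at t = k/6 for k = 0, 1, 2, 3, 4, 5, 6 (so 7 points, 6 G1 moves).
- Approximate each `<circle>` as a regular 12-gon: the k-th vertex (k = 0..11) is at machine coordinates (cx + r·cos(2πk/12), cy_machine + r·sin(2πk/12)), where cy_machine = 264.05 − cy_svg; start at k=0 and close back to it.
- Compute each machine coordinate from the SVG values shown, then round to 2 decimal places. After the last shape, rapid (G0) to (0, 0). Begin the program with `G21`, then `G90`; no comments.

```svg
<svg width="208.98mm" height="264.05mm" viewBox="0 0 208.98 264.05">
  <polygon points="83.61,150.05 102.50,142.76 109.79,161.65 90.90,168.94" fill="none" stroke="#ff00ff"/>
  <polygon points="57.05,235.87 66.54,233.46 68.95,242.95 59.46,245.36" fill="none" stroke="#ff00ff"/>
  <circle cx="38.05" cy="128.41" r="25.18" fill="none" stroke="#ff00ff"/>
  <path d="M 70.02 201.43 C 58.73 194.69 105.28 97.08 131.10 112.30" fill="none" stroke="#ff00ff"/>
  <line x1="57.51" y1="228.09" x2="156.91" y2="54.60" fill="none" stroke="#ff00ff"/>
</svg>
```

G21
G90
G0 X83.61 Y114.00
M3 S494
G1 X102.50 Y121.29 F1259
G1 X109.79 Y102.40
G1 X90.90 Y95.11
G1 X83.61 Y114.00
M5
G0 X57.05 Y28.18
M3 S494
G1 X66.54 Y30.59 F1259
G1 X68.95 Y21.10
G1 X59.46 Y18.69
G1 X57.05 Y28.18
M5
G0 X63.23 Y135.64
M3 S494
G1 X59.86 Y148.23 F1259
G1 X50.64 Y157.45
G1 X38.05 Y160.82
G1 X25.46 Y157.45
G1 X16.24 Y148.23
G1 X12.87 Y135.64
G1 X16.24 Y123.05
G1 X25.46 Y113.83
G1 X38.05 Y110.46
G1 X50.64 Y113.83
G1 X59.86 Y123.05
G1 X63.23 Y135.64
M5
G0 X70.02 Y62.62
M3 S494
G1 X68.83 Y72.62 F1259
G1 X75.10 Y92.11
G1 X86.64 Y115.42
G1 X101.28 Y136.90
G1 X116.83 Y150.90
G1 X131.10 Y151.75
M5
G0 X57.51 Y35.96
M3 S494
G1 X156.91 Y209.45 F1259
M5
G0 X0.00 Y0.00

Since the viewBox matches the mm dimensions, user units are millimetres directly. The only transform is the Y-flip y_m = 264.05 − y_svg.

Shape 1 is a regular polygon drawn with `<polygon>`. Its stroke #ff00ff means score at S494, F1259. After flipping Y the toolpath is (83.61,114.00) → (102.50,121.29) → (109.79,102.40) → (90.90,95.11) → (83.61,114.00), returning to the start.

Shape 2 is a regular polygon drawn with `<polygon>`. Its stroke #ff00ff means score at S494, F1259. After flipping Y the toolpath is (57.05,28.18) → (66.54,30.59) → (68.95,21.10) → (59.46,18.69) → (57.05,28.18), returning to the start.

Shape 3 is a circle drawn with `<circle>`. Its stroke #ff00ff means score at S494, F1259. After flipping Y the toolpath is (63.23,135.64) → (59.86,148.23) → (50.64,157.45) → (38.05,160.82) → (25.46,157.45) → (16.24,148.23) → (12.87,135.64) → (16.24,123.05) → (25.46,113.83) → (38.05,110.46) → (50.64,113.83) → (59.86,123.05) → (63.23,135.64), returning to the start.

Shape 4 is a cubic bezier drawn with `<path>`. Its stroke #ff00ff means score at S494, F1259. After flipping Y the toolpath is (70.02,62.62) → (68.83,72.62) → (75.10,92.11) → (86.64,115.42) → (101.28,136.90) → (116.83,150.90) → (131.10,151.75).

Shape 5 is a line segment drawn with `<line>`. Its stroke #ff00ff means score at S494, F1259. After flipping Y the toolpath is (57.51,35.96) → (156.91,209.45).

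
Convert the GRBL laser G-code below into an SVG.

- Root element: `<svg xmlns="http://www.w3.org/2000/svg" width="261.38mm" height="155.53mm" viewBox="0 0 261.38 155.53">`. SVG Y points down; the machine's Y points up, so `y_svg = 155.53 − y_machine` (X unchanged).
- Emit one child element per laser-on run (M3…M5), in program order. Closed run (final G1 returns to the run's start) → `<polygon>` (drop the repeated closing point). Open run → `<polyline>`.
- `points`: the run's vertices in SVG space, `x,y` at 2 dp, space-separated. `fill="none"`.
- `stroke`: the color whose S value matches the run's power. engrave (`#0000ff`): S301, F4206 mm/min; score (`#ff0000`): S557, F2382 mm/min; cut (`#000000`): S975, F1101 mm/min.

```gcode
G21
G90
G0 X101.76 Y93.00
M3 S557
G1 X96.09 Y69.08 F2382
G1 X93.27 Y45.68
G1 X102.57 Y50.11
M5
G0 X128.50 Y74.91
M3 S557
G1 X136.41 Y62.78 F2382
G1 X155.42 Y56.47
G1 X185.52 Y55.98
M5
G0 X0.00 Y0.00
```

<svg xmlns="http://www.w3.org/2000/svg" width="261.38mm" height="155.53mm" viewBox="0 0 261.38 155.53">
  <polyline points="101.76,62.53 96.09,86.45 93.27,109.85 102.57,105.42" fill="none" stroke="#ff0000"/>
  <polyline points="128.50,80.62 136.41,92.75 155.42,99.06 185.52,99.55" fill="none" stroke="#ff0000"/>
</svg>

Machine Y-up, SVG Y-down with viewBox height 155.53, so y_svg = 155.53 − y_machine; X carries over. Every run uses S557, so all elements get stroke `#ff0000` (score).

Run 1: The run is open, so emit a `<polyline>` with points (Y-flipped): 101.76,62.53 96.09,86.45 93.27,109.85 102.57,105.42.

Run 2: The run is open, so emit a `<polyline>` with points (Y-flipped): 128.50,80.62 136.41,92.75 155.42,99.06 185.52,99.55.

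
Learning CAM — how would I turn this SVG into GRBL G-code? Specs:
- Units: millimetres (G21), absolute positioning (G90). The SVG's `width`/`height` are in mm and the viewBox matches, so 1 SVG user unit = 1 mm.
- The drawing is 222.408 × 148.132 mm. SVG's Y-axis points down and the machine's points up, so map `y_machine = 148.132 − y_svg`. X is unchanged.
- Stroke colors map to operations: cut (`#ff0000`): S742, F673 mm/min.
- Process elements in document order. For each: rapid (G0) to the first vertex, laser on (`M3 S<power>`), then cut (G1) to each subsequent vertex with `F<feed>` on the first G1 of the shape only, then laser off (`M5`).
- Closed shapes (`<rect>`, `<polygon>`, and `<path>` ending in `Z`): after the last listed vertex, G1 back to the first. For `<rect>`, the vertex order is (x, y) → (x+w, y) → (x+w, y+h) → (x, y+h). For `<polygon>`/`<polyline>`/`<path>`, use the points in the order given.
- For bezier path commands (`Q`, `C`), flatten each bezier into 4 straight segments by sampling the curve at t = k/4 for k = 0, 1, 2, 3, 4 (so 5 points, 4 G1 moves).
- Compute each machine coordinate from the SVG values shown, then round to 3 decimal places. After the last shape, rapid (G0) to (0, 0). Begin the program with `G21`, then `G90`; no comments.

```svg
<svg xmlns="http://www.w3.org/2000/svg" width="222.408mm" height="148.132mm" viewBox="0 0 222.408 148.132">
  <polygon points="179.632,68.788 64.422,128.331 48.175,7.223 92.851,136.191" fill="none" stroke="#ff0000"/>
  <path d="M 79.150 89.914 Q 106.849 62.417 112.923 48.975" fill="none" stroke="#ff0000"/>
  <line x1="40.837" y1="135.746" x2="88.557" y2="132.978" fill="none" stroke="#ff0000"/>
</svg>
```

G21
G90
G0 X179.632 Y79.344
M3 S742
G1 X64.422 Y19.801 F673
G1 X48.175 Y140.909
G1 X92.851 Y11.941
G1 X179.632 Y79.344
M5
G0 X79.150 Y58.218
M3 S742
G1 X91.648 Y71.088 F673
G1 X101.443 Y82.201
G1 X108.534 Y91.558
G1 X112.923 Y99.157
M5
G0 X40.837 Y12.386
M3 S742
G1 X88.557 Y15.154 F673
M5
G0 X0.000 Y0.000

1 u = 1 mm; y_m = 148.132 − y.

[1] `<polygon>` closed polygon, #ff0000→cut S742 F673: (179.632,79.344) → (64.422,19.801) → (48.175,140.909) → (92.851,11.941) → (179.632,79.344) (closed)

[2] `<path>` quadratic bezier, #ff0000→cut S742 F673: (79.150,58.218) → (91.648,71.088) → (101.443,82.201) → (108.534,91.558) → (112.923,99.157)

[3] `<line>` line segment, #ff0000→cut S742 F673: (40.837,12.386) → (88.557,15.154)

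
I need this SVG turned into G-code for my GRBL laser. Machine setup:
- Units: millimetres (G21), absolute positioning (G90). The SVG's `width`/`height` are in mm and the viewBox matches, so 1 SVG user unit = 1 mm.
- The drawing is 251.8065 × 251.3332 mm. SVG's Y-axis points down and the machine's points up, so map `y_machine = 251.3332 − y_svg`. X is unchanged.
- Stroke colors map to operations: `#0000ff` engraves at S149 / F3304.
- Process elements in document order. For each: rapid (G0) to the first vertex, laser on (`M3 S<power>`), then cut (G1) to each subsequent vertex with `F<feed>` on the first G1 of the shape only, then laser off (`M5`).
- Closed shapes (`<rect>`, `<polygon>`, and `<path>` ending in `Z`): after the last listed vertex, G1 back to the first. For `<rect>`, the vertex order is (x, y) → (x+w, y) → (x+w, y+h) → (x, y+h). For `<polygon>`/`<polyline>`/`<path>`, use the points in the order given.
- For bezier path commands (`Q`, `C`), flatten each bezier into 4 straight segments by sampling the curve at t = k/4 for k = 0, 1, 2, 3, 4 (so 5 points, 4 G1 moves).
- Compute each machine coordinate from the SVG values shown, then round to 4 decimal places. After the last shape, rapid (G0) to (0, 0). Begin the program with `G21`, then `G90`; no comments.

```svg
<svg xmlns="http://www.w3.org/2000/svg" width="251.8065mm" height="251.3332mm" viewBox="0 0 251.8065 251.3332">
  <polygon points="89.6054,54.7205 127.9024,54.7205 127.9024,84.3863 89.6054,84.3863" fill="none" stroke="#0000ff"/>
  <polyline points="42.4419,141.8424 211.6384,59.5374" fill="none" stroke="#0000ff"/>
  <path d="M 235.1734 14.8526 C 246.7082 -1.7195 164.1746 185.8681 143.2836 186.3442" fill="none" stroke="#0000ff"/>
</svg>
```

G21
G90
G0 X89.6054 Y196.6127
M3 S149
G1 X127.9024 Y196.6127 F3304
G1 X127.9024 Y166.9469
G1 X89.6054 Y166.9469
G1 X89.6054 Y196.6127
M5
G0 X42.4419 Y109.4908
M3 S149
G1 X211.6384 Y191.7958 F3304
M5
G0 X235.1734 Y236.4806
M3 S149
G1 X228.6197 Y216.7433 F3304
G1 X201.3882 Y157.1279
G1 X168.0769 Y94.3159
G1 X143.2836 Y64.9890
M5
G0 X0.0000 Y0.0000

Since the viewBox matches the mm dimensions, user units are millimetres directly. The only transform is the Y-flip y_m = 251.3332 − y_svg.

Shape 1 is a rectangle drawn with `<polygon>`. Its stroke #0000ff means engrave at S149, F3304. After flipping Y the toolpath is (89.6054,196.6127) → (127.9024,196.6127) → (127.9024,166.9469) → (89.6054,166.9469) → (89.6054,196.6127), returning to the start.

Shape 2 is a line segment drawn with `<polyline>`. Its stroke #0000ff means engrave at S149, F3304. After flipping Y the toolpath is (42.4419,109.4908) → (211.6384,191.7958).

Shape 3 is a cubic bezier drawn with `<path>`. Its stroke #0000ff means engrave at S149, F3304. After flipping Y the toolpath is (235.1734,236.4806) → (228.6197,216.7433) → (201.3882,157.1279) → (168.0769,94.3159) → (143.2836,64.9890).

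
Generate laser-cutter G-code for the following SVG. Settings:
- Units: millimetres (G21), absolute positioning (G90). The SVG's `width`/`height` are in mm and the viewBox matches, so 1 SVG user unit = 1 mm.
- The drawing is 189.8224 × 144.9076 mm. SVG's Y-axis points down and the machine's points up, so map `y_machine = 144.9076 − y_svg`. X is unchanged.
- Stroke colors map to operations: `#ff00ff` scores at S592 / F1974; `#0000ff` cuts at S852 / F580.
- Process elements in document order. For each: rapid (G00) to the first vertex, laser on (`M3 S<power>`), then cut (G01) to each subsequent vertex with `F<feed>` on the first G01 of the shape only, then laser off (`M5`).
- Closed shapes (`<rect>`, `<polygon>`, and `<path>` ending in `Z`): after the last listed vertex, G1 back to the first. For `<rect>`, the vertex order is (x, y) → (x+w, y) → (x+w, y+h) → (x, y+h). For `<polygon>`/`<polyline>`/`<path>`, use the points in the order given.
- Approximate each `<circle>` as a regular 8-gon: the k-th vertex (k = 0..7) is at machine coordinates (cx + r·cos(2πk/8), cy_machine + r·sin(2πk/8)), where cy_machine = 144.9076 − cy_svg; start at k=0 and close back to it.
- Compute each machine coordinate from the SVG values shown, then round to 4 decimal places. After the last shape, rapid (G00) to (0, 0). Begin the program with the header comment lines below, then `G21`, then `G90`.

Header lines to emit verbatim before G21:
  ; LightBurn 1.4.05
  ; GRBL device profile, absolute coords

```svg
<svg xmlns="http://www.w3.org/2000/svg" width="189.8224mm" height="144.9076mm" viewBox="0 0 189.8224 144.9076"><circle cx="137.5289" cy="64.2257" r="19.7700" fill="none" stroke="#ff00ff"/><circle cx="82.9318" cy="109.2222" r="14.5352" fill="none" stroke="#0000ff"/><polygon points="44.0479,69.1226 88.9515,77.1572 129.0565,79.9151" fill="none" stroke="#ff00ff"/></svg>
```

; LightBurn 1.4.05
; GRBL device profile, absolute coords
G21
G90
G00 X157.2989 Y80.6819
M3 S592
G01 X151.5084 Y94.6614 F1974
G01 X137.5289 Y100.4519
G01 X123.5494 Y94.6614
G01 X117.7589 Y80.6819
G01 X123.5494 Y66.7024
G01 X137.5289 Y60.9119
G01 X151.5084 Y66.7024
G01 X157.2989 Y80.6819
M5
G00 X97.4670 Y35.6854
M3 S852
G01 X93.2097 Y45.9633 F580
G01 X82.9318 Y50.2206
G01 X72.6539 Y45.9633
G01 X68.3966 Y35.6854
G01 X72.6539 Y25.4075
G01 X82.9318 Y21.1502
G01 X93.2097 Y25.4075
G01 X97.4670 Y35.6854
M5
G00 X44.0479 Y75.7850
M3 S592
G01 X88.9515 Y67.7504 F1974
G01 X129.0565 Y64.9925
G01 X44.0479 Y75.7850
M5
G00 X0.0000 Y0.0000

viewBox `0 0 189.8224 144.9076` with mm width/height → 1 unit = 1 mm. Flip: y_m = 144.9076 − y_svg.

**Shape 1** — `<circle>` circle, stroke `#ff00ff` → score (S592, F1974). Machine vertices: (157.2989,80.6819) → (151.5084,94.6614) → (137.5289,100.4519) → (123.5494,94.6614) → (117.7589,80.6819) → (123.5494,66.7024) → (137.5289,60.9119) → (151.5084,66.7024) → (157.2989,80.6819). Closed: final G1 returns to the first vertex.

**Shape 2** — `<circle>` circle, stroke `#0000ff` → cut (S852, F580). Machine vertices: (97.4670,35.6854) → (93.2097,45.9633) → (82.9318,50.2206) → (72.6539,45.9633) → (68.3966,35.6854) → (72.6539,25.4075) → (82.9318,21.1502) → (93.2097,25.4075) → (97.4670,35.6854). Closed: final G1 returns to the first vertex.

**Shape 3** — `<polygon>` closed polygon, stroke `#ff00ff` → score (S592, F1974). Machine vertices: (44.0479,75.7850) → (88.9515,67.7504) → (129.0565,64.9925) → (44.0479,75.7850). Closed: final G1 returns to the first vertex.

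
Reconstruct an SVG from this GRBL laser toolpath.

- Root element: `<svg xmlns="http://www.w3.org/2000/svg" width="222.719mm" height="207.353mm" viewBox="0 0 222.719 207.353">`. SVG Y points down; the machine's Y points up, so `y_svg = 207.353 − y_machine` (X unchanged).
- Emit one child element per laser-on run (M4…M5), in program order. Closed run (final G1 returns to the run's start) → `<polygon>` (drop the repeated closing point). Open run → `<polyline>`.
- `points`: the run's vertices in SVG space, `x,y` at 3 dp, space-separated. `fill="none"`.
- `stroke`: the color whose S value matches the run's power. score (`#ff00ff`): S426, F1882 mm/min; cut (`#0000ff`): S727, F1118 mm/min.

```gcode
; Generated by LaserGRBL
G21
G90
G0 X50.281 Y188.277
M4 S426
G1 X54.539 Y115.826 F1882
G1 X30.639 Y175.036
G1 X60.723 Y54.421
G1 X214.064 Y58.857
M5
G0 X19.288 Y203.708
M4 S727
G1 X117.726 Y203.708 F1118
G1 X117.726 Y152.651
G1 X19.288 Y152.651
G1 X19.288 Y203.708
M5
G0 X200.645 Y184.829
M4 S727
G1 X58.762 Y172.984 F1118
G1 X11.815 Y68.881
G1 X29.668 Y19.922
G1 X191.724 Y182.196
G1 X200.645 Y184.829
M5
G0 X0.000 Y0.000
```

y_svg = 207.353 − y_m.

[1] S426→`#ff00ff` (score); open run; points: 50.281,19.076 54.539,91.527 30.639,32.317 60.723,152.932 214.064,148.496

[2] S727→`#0000ff` (cut); closed run; points: 19.288,3.645 117.726,3.645 117.726,54.702 19.288,54.702

[3] S727→`#0000ff` (cut); closed run; points: 200.645,22.524 58.762,34.369 11.815,138.472 29.668,187.431 191.724,25.157

<svg xmlns="http://www.w3.org/2000/svg" width="222.719mm" height="207.353mm" viewBox="0 0 222.719 207.353">
  <polyline points="50.281,19.076 54.539,91.527 30.639,32.317 60.723,152.932 214.064,148.496" fill="none" stroke="#ff00ff"/>
  <polygon points="19.288,3.645 117.726,3.645 117.726,54.702 19.288,54.702" fill="none" stroke="#0000ff"/>
  <polygon points="200.645,22.524 58.762,34.369 11.815,138.472 29.668,187.431 191.724,25.157" fill="none" stroke="#0000ff"/>
</svg>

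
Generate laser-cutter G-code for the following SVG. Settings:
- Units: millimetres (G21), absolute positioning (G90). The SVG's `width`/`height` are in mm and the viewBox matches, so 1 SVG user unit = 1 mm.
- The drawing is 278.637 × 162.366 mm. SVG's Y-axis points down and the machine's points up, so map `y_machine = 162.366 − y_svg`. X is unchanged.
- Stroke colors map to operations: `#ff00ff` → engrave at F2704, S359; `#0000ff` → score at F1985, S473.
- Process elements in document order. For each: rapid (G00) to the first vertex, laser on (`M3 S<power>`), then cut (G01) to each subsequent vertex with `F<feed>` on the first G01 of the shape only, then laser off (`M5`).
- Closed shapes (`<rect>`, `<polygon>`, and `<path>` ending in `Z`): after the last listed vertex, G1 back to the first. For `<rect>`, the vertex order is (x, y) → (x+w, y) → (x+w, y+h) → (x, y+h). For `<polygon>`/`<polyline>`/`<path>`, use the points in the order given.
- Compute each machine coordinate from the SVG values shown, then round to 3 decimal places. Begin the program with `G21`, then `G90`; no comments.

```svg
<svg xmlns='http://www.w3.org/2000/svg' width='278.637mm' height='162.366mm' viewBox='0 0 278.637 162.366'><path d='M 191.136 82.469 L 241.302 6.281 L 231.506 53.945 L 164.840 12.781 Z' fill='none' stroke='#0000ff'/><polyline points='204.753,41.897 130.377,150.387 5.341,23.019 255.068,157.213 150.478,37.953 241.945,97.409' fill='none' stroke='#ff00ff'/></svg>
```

G21
G90
G00 X191.136 Y79.897
M3 S473
G01 X241.302 Y156.085 F1985
G01 X231.506 Y108.421
G01 X164.840 Y149.585
G01 X191.136 Y79.897
M5
G00 X204.753 Y120.469
M3 S359
G01 X130.377 Y11.979 F2704
G01 X5.341 Y139.347
G01 X255.068 Y5.153
G01 X150.478 Y124.413
G01 X241.945 Y64.957
M5

Since the viewBox matches the mm dimensions, user units are millimetres directly. The only transform is the Y-flip y_m = 162.366 − y_svg.

Shape 1 is a closed polygon drawn with `<path>`. Its stroke #0000ff means score at S473, F1985. After flipping Y the toolpath is (191.136,79.897) → (241.302,156.085) → (231.506,108.421) → (164.840,149.585) → (191.136,79.897), returning to the start.

Shape 2 is a open polyline drawn with `<polyline>`. Its stroke #ff00ff means engrave at S359, F2704. After flipping Y the toolpath is (204.753,120.469) → (130.377,11.979) → (5.341,139.347) → (255.068,5.153) → (150.478,124.413) → (241.945,64.957).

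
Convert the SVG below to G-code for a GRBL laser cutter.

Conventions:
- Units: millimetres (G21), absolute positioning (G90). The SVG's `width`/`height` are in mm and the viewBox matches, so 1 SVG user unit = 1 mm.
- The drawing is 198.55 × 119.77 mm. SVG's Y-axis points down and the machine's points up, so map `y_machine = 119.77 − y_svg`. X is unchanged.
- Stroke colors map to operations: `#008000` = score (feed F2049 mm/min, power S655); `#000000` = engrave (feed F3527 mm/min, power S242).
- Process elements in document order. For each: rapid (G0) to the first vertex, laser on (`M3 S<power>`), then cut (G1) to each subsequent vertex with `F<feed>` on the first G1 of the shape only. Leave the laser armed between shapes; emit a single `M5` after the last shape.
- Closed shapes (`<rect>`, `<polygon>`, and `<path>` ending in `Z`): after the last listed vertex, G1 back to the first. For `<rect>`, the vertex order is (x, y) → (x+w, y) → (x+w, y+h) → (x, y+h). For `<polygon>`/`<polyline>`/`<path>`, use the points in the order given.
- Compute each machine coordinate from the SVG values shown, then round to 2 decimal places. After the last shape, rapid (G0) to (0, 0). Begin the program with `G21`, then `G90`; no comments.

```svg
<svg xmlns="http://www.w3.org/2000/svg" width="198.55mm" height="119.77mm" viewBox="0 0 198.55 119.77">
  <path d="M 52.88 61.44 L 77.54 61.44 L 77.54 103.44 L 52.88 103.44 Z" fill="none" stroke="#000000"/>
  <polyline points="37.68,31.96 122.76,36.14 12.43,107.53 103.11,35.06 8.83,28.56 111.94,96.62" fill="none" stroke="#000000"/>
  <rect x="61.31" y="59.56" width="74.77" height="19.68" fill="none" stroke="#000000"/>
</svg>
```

G21
G90
G0 X52.88 Y58.33
M3 S242
G1 X77.54 Y58.33 F3527
G1 X77.54 Y16.33
G1 X52.88 Y16.33
G1 X52.88 Y58.33
G0 X37.68 Y87.81
M3 S242
G1 X122.76 Y83.63 F3527
G1 X12.43 Y12.24
G1 X103.11 Y84.71
G1 X8.83 Y91.21
G1 X111.94 Y23.15
G0 X61.31 Y60.21
M3 S242
G1 X136.08 Y60.21 F3527
G1 X136.08 Y40.53
G1 X61.31 Y40.53
G1 X61.31 Y60.21
M5
G0 X0.00 Y0.00

1 u = 1 mm; y_m = 119.77 − y.

[1] `<path>` rectangle, #000000→engrave S242 F3527: (52.88,58.33) → (77.54,58.33) → (77.54,16.33) → (52.88,16.33) → (52.88,58.33) (closed)

[2] `<polyline>` open polyline, #000000→engrave S242 F3527: (37.68,87.81) → (122.76,83.63) → (12.43,12.24) → (103.11,84.71) → (8.83,91.21) → (111.94,23.15)

[3] `<rect>` rectangle, #000000→engrave S242 F3527: (61.31,60.21) → (136.08,60.21) → (136.08,40.53) → (61.31,40.53) → (61.31,60.21) (closed)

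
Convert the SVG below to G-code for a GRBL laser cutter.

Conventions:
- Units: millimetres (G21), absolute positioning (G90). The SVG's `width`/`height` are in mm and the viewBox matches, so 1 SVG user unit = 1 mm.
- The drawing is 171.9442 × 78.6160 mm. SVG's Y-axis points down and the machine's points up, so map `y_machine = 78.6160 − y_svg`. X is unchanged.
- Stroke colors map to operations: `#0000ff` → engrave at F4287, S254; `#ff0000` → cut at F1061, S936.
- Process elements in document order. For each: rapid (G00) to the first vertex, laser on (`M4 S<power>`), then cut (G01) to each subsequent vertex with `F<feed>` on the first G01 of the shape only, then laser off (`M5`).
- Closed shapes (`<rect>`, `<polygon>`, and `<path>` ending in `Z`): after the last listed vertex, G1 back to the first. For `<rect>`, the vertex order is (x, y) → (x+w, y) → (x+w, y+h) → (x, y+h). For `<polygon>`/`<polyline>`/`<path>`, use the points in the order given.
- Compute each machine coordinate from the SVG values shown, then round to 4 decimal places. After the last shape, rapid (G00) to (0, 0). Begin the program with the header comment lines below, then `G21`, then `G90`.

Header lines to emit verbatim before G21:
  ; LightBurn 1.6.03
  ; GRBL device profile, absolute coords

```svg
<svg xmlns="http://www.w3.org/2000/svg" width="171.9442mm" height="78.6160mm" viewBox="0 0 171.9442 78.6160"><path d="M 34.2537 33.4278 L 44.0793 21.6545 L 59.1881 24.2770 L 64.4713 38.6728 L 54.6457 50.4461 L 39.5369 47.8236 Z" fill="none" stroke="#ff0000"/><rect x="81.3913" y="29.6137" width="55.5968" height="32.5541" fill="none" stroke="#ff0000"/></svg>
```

viewBox `0 0 171.9442 78.6160` with mm width/height → 1 unit = 1 mm. Flip: y_m = 78.6160 − y_svg.

**Shape 1** — `<path>` regular polygon, stroke `#ff0000` → cut (S936, F1061). Machine vertices: (34.2537,45.1882) → (44.0793,56.9615) → (59.1881,54.3390) → (64.4713,39.9432) → (54.6457,28.1699) → (39.5369,30.7924) → (34.2537,45.1882). Closed: final G1 returns to the first vertex.

**Shape 2** — `<rect>` rectangle, stroke `#ff0000` → cut (S936, F1061). Machine vertices: (81.3913,49.0023) → (136.9881,49.0023) → (136.9881,16.4482) → (81.3913,16.4482) → (81.3913,49.0023). Closed: final G1 returns to the first vertex.

; LightBurn 1.6.03
; GRBL device profile, absolute coords
G21
G90
G00 X34.2537 Y45.1882
M4 S936
G01 X44.0793 Y56.9615 F1061
G01 X59.1881 Y54.3390
G01 X64.4713 Y39.9432
G01 X54.6457 Y28.1699
G01 X39.5369 Y30.7924
G01 X34.2537 Y45.1882
M5
G00 X81.3913 Y49.0023
M4 S936
G01 X136.9881 Y49.0023 F1061
G01 X136.9881 Y16.4482
G01 X81.3913 Y16.4482
G01 X81.3913 Y49.0023
M5
G00 X0.0000 Y0.0000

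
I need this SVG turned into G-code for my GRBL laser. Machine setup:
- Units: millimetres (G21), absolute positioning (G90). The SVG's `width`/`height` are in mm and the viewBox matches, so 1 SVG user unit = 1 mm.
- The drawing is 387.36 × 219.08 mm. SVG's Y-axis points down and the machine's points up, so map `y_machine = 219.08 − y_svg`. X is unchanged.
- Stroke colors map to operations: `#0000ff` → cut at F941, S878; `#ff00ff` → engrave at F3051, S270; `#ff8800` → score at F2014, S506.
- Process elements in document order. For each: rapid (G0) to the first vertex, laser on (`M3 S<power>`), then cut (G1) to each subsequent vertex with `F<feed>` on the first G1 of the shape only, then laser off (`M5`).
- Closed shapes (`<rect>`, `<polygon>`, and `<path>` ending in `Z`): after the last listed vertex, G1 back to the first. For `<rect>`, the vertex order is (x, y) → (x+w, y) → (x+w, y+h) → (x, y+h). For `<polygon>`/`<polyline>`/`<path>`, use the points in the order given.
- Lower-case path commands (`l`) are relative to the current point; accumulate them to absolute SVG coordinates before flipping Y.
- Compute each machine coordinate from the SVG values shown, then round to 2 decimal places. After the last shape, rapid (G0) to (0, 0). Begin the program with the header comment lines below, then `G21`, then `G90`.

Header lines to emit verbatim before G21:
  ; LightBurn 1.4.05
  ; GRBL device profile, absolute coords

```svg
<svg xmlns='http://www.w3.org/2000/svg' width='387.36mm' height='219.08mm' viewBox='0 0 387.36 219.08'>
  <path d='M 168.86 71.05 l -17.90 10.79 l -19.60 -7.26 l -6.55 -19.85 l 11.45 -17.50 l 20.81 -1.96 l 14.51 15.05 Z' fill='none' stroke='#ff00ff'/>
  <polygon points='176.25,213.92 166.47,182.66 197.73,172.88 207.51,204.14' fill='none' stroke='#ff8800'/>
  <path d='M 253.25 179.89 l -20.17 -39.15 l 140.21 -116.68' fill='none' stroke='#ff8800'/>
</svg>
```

Since the viewBox matches the mm dimensions, user units are millimetres directly. The only transform is the Y-flip y_m = 219.08 − y_svg.

Shape 1 is a regular polygon drawn with `<path>`. Its stroke #ff00ff means engrave at S270, F3051. After flipping Y the toolpath is (168.86,148.03) → (150.96,137.24) → (131.36,144.50) → (124.81,164.35) → (136.26,181.85) → (157.07,183.81) → (171.58,168.76) → (168.86,148.03), returning to the start.

Shape 2 is a regular polygon drawn with `<polygon>`. Its stroke #ff8800 means score at S506, F2014. After flipping Y the toolpath is (176.25,5.16) → (166.47,36.42) → (197.73,46.20) → (207.51,14.94) → (176.25,5.16), returning to the start.

Shape 3 is a open polyline drawn with `<path>`. Its stroke #ff8800 means score at S506, F2014. After flipping Y the toolpath is (253.25,39.19) → (233.08,78.34) → (373.29,195.02).

; LightBurn 1.4.05
; GRBL device profile, absolute coords
G21
G90
G0 X168.86 Y148.03
M3 S270
G1 X150.96 Y137.24 F3051
G1 X131.36 Y144.50
G1 X124.81 Y164.35
G1 X136.26 Y181.85
G1 X157.07 Y183.81
G1 X171.58 Y168.76
G1 X168.86 Y148.03
M5
G0 X176.25 Y5.16
M3 S506
G1 X166.47 Y36.42 F2014
G1 X197.73 Y46.20
G1 X207.51 Y14.94
G1 X176.25 Y5.16
M5
G0 X253.25 Y39.19
M3 S506
G1 X233.08 Y78.34 F2014
G1 X373.29 Y195.02
M5
G0 X0.00 Y0.00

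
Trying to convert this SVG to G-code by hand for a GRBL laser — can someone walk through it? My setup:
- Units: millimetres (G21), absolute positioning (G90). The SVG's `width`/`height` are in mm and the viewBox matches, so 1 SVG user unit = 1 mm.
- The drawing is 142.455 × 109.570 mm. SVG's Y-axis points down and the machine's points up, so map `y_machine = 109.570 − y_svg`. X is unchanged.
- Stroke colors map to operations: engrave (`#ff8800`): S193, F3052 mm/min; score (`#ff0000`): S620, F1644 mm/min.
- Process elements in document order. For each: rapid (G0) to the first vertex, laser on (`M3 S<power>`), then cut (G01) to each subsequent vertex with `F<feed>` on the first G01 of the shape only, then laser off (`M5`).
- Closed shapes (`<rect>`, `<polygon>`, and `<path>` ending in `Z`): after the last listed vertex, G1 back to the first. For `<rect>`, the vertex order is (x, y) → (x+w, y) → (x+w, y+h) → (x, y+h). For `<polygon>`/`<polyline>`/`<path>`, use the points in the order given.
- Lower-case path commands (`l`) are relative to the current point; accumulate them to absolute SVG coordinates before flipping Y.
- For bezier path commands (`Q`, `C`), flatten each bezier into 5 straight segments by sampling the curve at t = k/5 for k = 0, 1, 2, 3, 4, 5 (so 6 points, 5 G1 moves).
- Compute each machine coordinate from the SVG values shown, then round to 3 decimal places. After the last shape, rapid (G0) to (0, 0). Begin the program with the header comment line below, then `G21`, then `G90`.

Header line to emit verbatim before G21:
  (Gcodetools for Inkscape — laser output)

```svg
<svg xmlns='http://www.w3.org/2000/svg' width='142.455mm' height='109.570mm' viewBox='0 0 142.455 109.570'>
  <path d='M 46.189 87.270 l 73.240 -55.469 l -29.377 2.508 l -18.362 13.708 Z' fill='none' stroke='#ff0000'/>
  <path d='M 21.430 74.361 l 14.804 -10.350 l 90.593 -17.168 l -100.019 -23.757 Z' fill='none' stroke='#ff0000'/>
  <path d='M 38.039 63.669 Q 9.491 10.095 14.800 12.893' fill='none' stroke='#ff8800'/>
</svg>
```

viewBox `0 0 142.455 109.570` with mm width/height → 1 unit = 1 mm. Flip: y_m = 109.570 − y_svg.

**Shape 1** — `<path>` closed polygon, stroke `#ff0000` → score (S620, F1644). Machine vertices: (46.189,22.300) → (119.429,77.769) → (90.052,75.261) → (71.690,61.553) → (46.189,22.300). Closed: final G1 returns to the first vertex.

**Shape 2** — `<path>` closed polygon, stroke `#ff0000` → score (S620, F1644). Machine vertices: (21.430,35.209) → (36.234,45.559) → (126.827,62.727) → (26.808,86.484) → (21.430,35.209). Closed: final G1 returns to the first vertex.

**Shape 3** — `<path>` quadratic bezier, stroke `#ff8800` → engrave (S193, F3052). Control points (SVG): P0=(38.039,63.669), P1=(9.491,10.095), P2=(14.800,12.893); sampled at t=k/5. Machine vertices: (38.039,45.901) → (27.974,65.076) → (20.618,79.741) → (15.970,89.896) → (14.031,95.541) → (14.800,96.677). Open path.

(Gcodetools for Inkscape — laser output)
G21
G90
G0 X46.189 Y22.300
M3 S620
G01 X119.429 Y77.769 F1644
G01 X90.052 Y75.261
G01 X71.690 Y61.553
G01 X46.189 Y22.300
M5
G0 X21.430 Y35.209
M3 S620
G01 X36.234 Y45.559 F1644
G01 X126.827 Y62.727
G01 X26.808 Y86.484
G01 X21.430 Y35.209
M5
G0 X38.039 Y45.901
M3 S193
G01 X27.974 Y65.076 F3052
G01 X20.618 Y79.741
G01 X15.970 Y89.896
G01 X14.031 Y95.541
G01 X14.800 Y96.677
M5
G0 X0.000 Y0.000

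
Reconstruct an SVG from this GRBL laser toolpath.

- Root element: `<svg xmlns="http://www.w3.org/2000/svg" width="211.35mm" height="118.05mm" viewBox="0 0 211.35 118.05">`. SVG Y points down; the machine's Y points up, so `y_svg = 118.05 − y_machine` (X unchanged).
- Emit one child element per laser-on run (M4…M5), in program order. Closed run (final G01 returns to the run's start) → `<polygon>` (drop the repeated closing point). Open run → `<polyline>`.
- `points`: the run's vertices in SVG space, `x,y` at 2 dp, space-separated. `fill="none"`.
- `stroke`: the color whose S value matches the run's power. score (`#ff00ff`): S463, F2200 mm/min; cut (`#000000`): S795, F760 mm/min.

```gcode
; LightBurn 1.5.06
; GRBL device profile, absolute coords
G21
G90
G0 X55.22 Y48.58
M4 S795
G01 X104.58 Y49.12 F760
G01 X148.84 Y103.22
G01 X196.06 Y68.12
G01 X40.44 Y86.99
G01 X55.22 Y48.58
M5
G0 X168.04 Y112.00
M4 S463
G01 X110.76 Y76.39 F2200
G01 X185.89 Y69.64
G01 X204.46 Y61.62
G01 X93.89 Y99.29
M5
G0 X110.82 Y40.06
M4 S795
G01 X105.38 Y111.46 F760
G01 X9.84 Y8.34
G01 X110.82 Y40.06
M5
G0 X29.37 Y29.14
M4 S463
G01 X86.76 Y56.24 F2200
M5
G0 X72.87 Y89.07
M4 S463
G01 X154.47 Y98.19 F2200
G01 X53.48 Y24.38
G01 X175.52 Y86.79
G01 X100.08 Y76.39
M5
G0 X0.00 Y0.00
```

<svg xmlns="http://www.w3.org/2000/svg" width="211.35mm" height="118.05mm" viewBox="0 0 211.35 118.05">
  <polygon points="55.22,69.47 104.58,68.93 148.84,14.83 196.06,49.93 40.44,31.06" fill="none" stroke="#000000"/>
  <polyline points="168.04,6.05 110.76,41.66 185.89,48.41 204.46,56.43 93.89,18.76" fill="none" stroke="#ff00ff"/>
  <polygon points="110.82,77.99 105.38,6.59 9.84,109.71" fill="none" stroke="#000000"/>
  <polyline points="29.37,88.91 86.76,61.81" fill="none" stroke="#ff00ff"/>
  <polyline points="72.87,28.98 154.47,19.86 53.48,93.67 175.52,31.26 100.08,41.66" fill="none" stroke="#ff00ff"/>
</svg>

Machine Y-up, SVG Y-down with viewBox height 118.05, so y_svg = 118.05 − y_machine; X carries over.

Run 1: the run's S795 means `#000000` (cut). The run returns to its start, so emit a `<polygon>` with points (Y-flipped): 55.22,69.47 104.58,68.93 148.84,14.83 196.06,49.93 40.44,31.06.

Run 2: the run's S463 means `#ff00ff` (score). The run is open, so emit a `<polyline>` with points (Y-flipped): 168.04,6.05 110.76,41.66 185.89,48.41 204.46,56.43 93.89,18.76.

Run 3: S795 ⇒ cut layer `#000000`. The run returns to its start, so emit a `<polygon>` with points (Y-flipped): 110.82,77.99 105.38,6.59 9.84,109.71.

Run 4: power S463 maps to stroke `#ff00ff` (score). The run is open, so emit a `<polyline>` with points (Y-flipped): 29.37,88.91 86.76,61.81.

Run 5: power S463 maps to stroke `#ff00ff` (score). The run is open, so emit a `<polyline>` with points (Y-flipped): 72.87,28.98 154.47,19.86 53.48,93.67 175.52,31.26 100.08,41.66.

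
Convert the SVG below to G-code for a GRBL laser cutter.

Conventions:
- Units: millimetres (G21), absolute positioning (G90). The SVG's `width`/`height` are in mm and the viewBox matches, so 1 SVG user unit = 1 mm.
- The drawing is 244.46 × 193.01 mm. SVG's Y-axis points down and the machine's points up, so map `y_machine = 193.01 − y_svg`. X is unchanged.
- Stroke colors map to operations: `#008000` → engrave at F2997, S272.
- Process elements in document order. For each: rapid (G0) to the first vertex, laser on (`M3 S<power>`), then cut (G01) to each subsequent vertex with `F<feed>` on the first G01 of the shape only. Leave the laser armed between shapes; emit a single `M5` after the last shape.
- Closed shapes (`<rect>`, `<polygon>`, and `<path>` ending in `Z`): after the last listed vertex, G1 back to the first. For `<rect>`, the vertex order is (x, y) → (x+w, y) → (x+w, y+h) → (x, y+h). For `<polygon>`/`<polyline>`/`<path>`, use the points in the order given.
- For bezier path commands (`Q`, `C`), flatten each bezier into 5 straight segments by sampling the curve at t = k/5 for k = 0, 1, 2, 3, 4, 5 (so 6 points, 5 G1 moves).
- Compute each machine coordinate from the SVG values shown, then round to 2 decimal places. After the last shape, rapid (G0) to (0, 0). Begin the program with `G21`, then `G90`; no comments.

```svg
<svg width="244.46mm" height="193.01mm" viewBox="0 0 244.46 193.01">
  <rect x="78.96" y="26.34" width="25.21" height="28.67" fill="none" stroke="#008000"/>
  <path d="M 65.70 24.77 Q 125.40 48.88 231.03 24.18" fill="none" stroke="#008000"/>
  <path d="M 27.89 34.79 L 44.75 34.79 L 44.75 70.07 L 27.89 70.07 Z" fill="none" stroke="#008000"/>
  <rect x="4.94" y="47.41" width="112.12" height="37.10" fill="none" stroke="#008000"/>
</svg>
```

G21
G90
G0 X78.96 Y166.67
M3 S272
G01 X104.17 Y166.67 F2997
G01 X104.17 Y138.00
G01 X78.96 Y138.00
G01 X78.96 Y166.67
G0 X65.70 Y168.24
M3 S272
G01 X91.42 Y160.55 F2997
G01 X120.81 Y156.76
G01 X153.87 Y156.88
G01 X190.62 Y160.90
G01 X231.03 Y168.83
G0 X27.89 Y158.22
M3 S272
G01 X44.75 Y158.22 F2997
G01 X44.75 Y122.94
G01 X27.89 Y122.94
G01 X27.89 Y158.22
G0 X4.94 Y145.60
M3 S272
G01 X117.06 Y145.60 F2997
G01 X117.06 Y108.50
G01 X4.94 Y108.50
G01 X4.94 Y145.60
M5
G0 X0.00 Y0.00

1 u = 1 mm; y_m = 193.01 − y.

[1] `<rect>` rectangle, #008000→engrave S272 F2997: (78.96,166.67) → (104.17,166.67) → (104.17,138.00) → (78.96,138.00) → (78.96,166.67) (closed)

[2] `<path>` quadratic bezier, #008000→engrave S272 F2997: (65.70,168.24) → (91.42,160.55) → (120.81,156.76) → (153.87,156.88) → (190.62,160.90) → (231.03,168.83)

[3] `<path>` rectangle, #008000→engrave S272 F2997: (27.89,158.22) → (44.75,158.22) → (44.75,122.94) → (27.89,122.94) → (27.89,158.22) (closed)

[4] `<rect>` rectangle, #008000→engrave S272 F2997: (4.94,145.60) → (117.06,145.60) → (117.06,108.50) → (4.94,108.50) → (4.94,145.60) (closed)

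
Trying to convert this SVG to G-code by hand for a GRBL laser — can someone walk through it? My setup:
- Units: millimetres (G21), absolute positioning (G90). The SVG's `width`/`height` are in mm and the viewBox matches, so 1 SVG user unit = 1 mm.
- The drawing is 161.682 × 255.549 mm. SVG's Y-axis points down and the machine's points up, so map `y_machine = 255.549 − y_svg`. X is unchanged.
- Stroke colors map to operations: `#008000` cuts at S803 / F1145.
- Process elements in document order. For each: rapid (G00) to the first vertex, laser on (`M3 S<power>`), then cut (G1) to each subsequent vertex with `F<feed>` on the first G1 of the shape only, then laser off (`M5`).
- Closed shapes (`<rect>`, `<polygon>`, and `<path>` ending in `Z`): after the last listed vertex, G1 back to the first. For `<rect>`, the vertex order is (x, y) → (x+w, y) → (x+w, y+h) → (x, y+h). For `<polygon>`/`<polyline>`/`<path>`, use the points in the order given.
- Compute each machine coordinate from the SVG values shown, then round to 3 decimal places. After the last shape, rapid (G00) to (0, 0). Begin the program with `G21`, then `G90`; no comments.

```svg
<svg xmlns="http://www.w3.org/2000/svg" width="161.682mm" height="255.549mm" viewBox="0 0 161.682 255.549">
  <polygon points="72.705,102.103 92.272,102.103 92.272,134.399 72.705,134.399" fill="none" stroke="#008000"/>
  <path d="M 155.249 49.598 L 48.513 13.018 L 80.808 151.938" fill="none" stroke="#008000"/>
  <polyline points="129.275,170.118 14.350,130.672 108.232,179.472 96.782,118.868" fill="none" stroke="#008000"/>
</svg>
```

1 u = 1 mm; y_m = 255.549 − y.

[1] `<polygon>` rectangle, #008000→cut S803 F1145: (72.705,153.446) → (92.272,153.446) → (92.272,121.150) → (72.705,121.150) → (72.705,153.446) (closed)

[2] `<path>` open polyline, #008000→cut S803 F1145: (155.249,205.951) → (48.513,242.531) → (80.808,103.611)

[3] `<polyline>` open polyline, #008000→cut S803 F1145: (129.275,85.431) → (14.350,124.877) → (108.232,76.077) → (96.782,136.681)

G21
G90
G00 X72.705 Y153.446
M3 S803
G1 X92.272 Y153.446 F1145
G1 X92.272 Y121.150
G1 X72.705 Y121.150
G1 X72.705 Y153.446
M5
G00 X155.249 Y205.951
M3 S803
G1 X48.513 Y242.531 F1145
G1 X80.808 Y103.611
M5
G00 X129.275 Y85.431
M3 S803
G1 X14.350 Y124.877 F1145
G1 X108.232 Y76.077
G1 X96.782 Y136.681
M5
G00 X0.000 Y0.000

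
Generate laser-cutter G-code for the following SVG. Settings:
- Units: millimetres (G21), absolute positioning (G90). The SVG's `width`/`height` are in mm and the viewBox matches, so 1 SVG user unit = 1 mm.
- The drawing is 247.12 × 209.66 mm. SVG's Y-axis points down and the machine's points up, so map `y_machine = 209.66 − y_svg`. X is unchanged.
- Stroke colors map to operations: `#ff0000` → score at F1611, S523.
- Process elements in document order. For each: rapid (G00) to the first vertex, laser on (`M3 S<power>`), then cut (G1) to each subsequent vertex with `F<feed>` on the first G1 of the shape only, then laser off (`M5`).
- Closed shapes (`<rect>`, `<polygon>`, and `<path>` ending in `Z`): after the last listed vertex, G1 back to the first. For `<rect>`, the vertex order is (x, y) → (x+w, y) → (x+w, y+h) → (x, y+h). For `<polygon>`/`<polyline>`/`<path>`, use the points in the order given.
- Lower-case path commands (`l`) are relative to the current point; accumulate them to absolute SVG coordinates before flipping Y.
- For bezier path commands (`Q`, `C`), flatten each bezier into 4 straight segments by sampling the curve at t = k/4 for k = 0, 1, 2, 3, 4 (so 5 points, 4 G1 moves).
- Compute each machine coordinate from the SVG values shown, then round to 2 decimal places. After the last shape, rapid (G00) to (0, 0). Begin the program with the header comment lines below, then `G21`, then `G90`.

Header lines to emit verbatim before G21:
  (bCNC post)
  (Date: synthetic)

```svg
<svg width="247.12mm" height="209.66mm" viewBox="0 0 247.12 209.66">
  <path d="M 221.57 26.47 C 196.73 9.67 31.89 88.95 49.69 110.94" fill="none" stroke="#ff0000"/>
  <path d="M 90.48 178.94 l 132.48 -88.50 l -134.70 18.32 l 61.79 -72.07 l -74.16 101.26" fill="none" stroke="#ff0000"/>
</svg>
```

viewBox `0 0 247.12 209.66` with mm width/height → 1 unit = 1 mm. Flip: y_m = 209.66 − y_svg.

**Shape 1** — `<path>` cubic bezier, stroke `#ff0000` → score (S523, F1611). Control points (SVG): P0=(221.57,26.47), P1=(196.73,9.67), P2=(31.89,88.95), P3=(49.69,110.94); sampled at t=k/4. Machine vertices: (221.57,183.19) → (181.73,180.17) → (119.64,155.50) → (65.54,123.56) → (49.69,98.72). Open path.

**Shape 2** — `<path>` open polyline, stroke `#ff0000` → score (S523, F1611). Machine vertices: (90.48,30.72) → (222.96,119.22) → (88.26,100.90) → (150.05,172.97) → (75.89,71.71). Open path.

(bCNC post)
(Date: synthetic)
G21
G90
G00 X221.57 Y183.19
M3 S523
G1 X181.73 Y180.17 F1611
G1 X119.64 Y155.50
G1 X65.54 Y123.56
G1 X49.69 Y98.72
M5
G00 X90.48 Y30.72
M3 S523
G1 X222.96 Y119.22 F1611
G1 X88.26 Y100.90
G1 X150.05 Y172.97
G1 X75.89 Y71.71
M5
G00 X0.00 Y0.00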